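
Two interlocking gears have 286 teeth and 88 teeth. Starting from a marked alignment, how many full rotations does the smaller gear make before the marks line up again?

The first common completion time is the LCM of the periods.
286 = 2 × 11 × 13
88 = 2^3 × 11
LCM(286, 88) = 2^3 × 11 × 13 = 1144.
Rotations for period 88: 1144 / 88 = 13.

13 rotations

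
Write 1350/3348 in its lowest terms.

25/62

1350 = 2 × 3^3 × 5^2
3348 = 2^2 × 3^3 × 31
gcd(1350, 3348) = 2 × 3^3 = 54.
Divide numerator and denominator by 54: 1350/3348 = 25/62.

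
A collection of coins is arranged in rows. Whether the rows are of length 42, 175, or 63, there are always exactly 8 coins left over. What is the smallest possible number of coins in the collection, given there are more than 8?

3158

N − 8 must be a common multiple of 42, 175, and 63.
42 = 2 × 3 × 7
175 = 5^2 × 7
63 = 3^2 × 7
LCM(42, 175, 63) = 2 × 3^2 × 5^2 × 7 = 3150.
Smallest N > 8 is LCM + 8 = 3150 + 8 = 3158.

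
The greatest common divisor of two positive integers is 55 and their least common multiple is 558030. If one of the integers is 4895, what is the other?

For two integers, gcd × lcm = product, so the other is (55 × 558030) / 4895 = 30691650 / 4895 = 6270.

6270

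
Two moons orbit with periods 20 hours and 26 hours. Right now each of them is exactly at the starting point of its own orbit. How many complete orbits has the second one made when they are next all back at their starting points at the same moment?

The first common completion time is the LCM of the periods.
20 = 2^2 × 5
26 = 2 × 13
LCM(20, 26) = 2^2 × 5 × 13 = 260.
Orbits for period 26: 260 / 26 = 10.

10 orbits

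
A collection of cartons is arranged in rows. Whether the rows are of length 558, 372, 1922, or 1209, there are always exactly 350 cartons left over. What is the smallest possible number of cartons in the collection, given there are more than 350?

450098

N − 350 must be a common multiple of 558, 372, 1922, and 1209.
558 = 2 × 3^2 × 31
372 = 2^2 × 3 × 31
1922 = 2 × 31^2
1209 = 3 × 13 × 31
LCM(558, 372, 1922, 1209) = 2^2 × 3^2 × 13 × 31^2 = 449748.
Smallest N > 350 is LCM + 350 = 449748 + 350 = 450098.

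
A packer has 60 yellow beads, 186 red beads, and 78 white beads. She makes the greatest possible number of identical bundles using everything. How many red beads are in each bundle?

31

Number of bundles = gcd(60, 186, 78).
60 = 2^2 × 3 × 5
186 = 2 × 3 × 31
78 = 2 × 3 × 13
gcd(60, 186, 78) = 2 × 3 = 6.
red beads per bundle = 186 / 6 = 31.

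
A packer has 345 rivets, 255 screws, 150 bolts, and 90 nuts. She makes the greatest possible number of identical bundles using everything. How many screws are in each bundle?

17

Number of bundles = gcd(345, 255, 150, 90).
345 = 3 × 5 × 23
255 = 3 × 5 × 17
150 = 2 × 3 × 5^2
90 = 2 × 3^2 × 5
gcd(345, 255, 150, 90) = 3 × 5 = 15.
screws per bundle = 255 / 15 = 17.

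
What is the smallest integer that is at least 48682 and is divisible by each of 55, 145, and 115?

73370

The integer must be a common multiple of 55, 145, and 115, so a multiple of their LCM.
55 = 5 × 11
145 = 5 × 29
115 = 5 × 23
LCM(55, 145, 115) = 5 × 11 × 23 × 29 = 36685.
Smallest multiple of 36685 that is ≥ 48682: ⌈48682/36685⌉ × 36685 = 2 × 36685 = 73370.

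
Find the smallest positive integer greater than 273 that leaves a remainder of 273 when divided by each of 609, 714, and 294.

N − 273 must be a common multiple of 609, 714, and 294.
609 = 3 × 7 × 29
714 = 2 × 3 × 7 × 17
294 = 2 × 3 × 7^2
LCM(609, 714, 294) = 2 × 3 × 7^2 × 17 × 29 = 144942.
Smallest N > 273 is LCM + 273 = 144942 + 273 = 145215.

145215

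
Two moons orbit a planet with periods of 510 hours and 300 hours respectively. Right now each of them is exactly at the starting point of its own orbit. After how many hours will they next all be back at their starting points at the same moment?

5100 hours

They coincide at every common multiple of the periods; the first is the LCM.
510 = 2 × 3 × 5 × 17
300 = 2^2 × 3 × 5^2
LCM(510, 300) = 2^2 × 3 × 5^2 × 17 = 5100.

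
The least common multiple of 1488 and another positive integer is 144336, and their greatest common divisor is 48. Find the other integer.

4656

gcd × lcm = product of the two integers, so the other integer is (48 × 144336) / 1488 = 4656.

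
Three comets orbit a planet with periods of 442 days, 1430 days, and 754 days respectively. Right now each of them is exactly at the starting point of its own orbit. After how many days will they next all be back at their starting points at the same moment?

They coincide at every common multiple of the periods; the first is the LCM.
442 = 2 × 13 × 17
1430 = 2 × 5 × 11 × 13
754 = 2 × 13 × 29
LCM(442, 1430, 754) = 2 × 5 × 11 × 13 × 17 × 29 = 704990.

704990 days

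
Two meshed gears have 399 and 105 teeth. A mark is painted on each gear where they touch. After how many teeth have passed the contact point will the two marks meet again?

1995 teeth

The first simultaneous occurrence is after LCM of the individual periods.
399 = 3 × 7 × 19
105 = 3 × 5 × 7
LCM(399, 105) = 3 × 5 × 7 × 19 = 1995.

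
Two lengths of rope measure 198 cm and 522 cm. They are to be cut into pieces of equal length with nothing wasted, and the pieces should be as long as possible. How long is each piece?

18 cm

By the Euclidean algorithm:
522 = 2 × 198 + 126
198 = 1 × 126 + 72
126 = 1 × 72 + 54
72 = 1 × 54 + 18
54 = 3 × 18 + 0
gcd(198, 522) = 18.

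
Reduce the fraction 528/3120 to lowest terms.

11/65

528 = 2^4 × 3 × 11
3120 = 2^4 × 3 × 5 × 13
gcd(528, 3120) = 2^4 × 3 = 48.
Divide numerator and denominator by 48: 528/3120 = 11/65.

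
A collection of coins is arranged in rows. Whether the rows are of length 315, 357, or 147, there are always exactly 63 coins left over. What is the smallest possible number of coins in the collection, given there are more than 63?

N − 63 must be a common multiple of 315, 357, and 147.
315 = 3^2 × 5 × 7
357 = 3 × 7 × 17
147 = 3 × 7^2
LCM(315, 357, 147) = 3^2 × 5 × 7^2 × 17 = 37485.
Smallest N > 63 is LCM + 63 = 37485 + 63 = 37548.

37548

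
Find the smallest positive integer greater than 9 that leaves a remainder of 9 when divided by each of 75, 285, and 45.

N − 9 must be a common multiple of 75, 285, and 45.
75 = 3 × 5^2
285 = 3 × 5 × 19
45 = 3^2 × 5
LCM(75, 285, 45) = 3^2 × 5^2 × 19 = 4275.
Smallest N > 9 is LCM + 9 = 4275 + 9 = 4284.

4284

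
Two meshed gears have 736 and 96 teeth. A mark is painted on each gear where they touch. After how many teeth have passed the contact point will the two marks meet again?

2208 teeth

The first simultaneous occurrence is after LCM of the individual periods.
736 = 2^5 × 23
96 = 2^5 × 3
LCM(736, 96) = 2^5 × 3 × 23 = 2208.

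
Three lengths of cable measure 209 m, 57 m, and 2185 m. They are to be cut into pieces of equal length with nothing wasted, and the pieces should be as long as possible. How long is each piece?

19 m

The greatest length dividing all of 209, 57, and 2185 is their gcd.
209 = 11 × 19
57 = 3 × 19
2185 = 5 × 19 × 23
gcd(209, 57, 2185) = 19.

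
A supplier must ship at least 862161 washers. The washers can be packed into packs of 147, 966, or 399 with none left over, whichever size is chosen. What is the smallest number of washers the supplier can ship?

The number of washers must be a common multiple of 147, 966, and 399, so a multiple of their LCM.
147 = 3 × 7^2
966 = 2 × 3 × 7 × 23
399 = 3 × 7 × 19
LCM(147, 966, 399) = 2 × 3 × 7^2 × 19 × 23 = 128478.
Smallest multiple of 128478 that is ≥ 862161: ⌈862161/128478⌉ × 128478 = 7 × 128478 = 899346.

899346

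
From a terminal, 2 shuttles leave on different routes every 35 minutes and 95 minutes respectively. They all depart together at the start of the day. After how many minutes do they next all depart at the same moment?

665 minutes

The first simultaneous occurrence is after LCM of the individual periods.
35 = 5 × 7
95 = 5 × 19
LCM(35, 95) = 5 × 7 × 19 = 665.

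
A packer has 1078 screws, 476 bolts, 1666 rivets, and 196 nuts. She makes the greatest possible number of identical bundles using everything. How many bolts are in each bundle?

Number of bundles = gcd(1078, 476, 1666, 196).
1078 = 2 × 7^2 × 11
476 = 2^2 × 7 × 17
1666 = 2 × 7^2 × 17
196 = 2^2 × 7^2
gcd(1078, 476, 1666, 196) = 2 × 7 = 14.
bolts per bundle = 476 / 14 = 34.

34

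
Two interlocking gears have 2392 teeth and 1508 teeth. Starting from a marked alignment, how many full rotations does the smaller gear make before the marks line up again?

46 rotations

They are all back at their starting positions together after one LCM of the periods.
2392 = 2^3 × 13 × 23
1508 = 2^2 × 13 × 29
LCM(2392, 1508) = 2^3 × 13 × 23 × 29 = 69368.
Rotations for period 1508: 69368 / 1508 = 46.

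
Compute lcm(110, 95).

2090

110 = 2 × 5 × 11
95 = 5 × 19
LCM(110, 95) = 2 × 5 × 11 × 19 = 2090.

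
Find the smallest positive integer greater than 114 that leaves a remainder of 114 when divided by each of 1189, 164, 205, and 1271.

N − 114 must be a common multiple of 1189, 164, 205, and 1271.
1189 = 29 × 41
164 = 2^2 × 41
205 = 5 × 41
1271 = 31 × 41
LCM(1189, 164, 205, 1271) = 2^2 × 5 × 29 × 31 × 41 = 737180.
Smallest N > 114 is LCM + 114 = 737180 + 114 = 737294.

737294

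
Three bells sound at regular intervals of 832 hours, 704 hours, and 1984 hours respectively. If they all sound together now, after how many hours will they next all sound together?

The first simultaneous occurrence is after LCM of the individual periods.
832 = 2^6 × 13
704 = 2^6 × 11
1984 = 2^6 × 31
LCM(832, 704, 1984) = 2^6 × 11 × 13 × 31 = 283712.

283712 hours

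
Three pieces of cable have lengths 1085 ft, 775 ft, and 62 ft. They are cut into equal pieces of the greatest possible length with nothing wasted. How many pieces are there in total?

Piece length = gcd(1085, 775, 62).
1085 = 5 × 7 × 31
775 = 5^2 × 31
62 = 2 × 31
gcd(1085, 775, 62) = 31.
Total pieces = 1085/31 + 775/31 + 62/31 = 35 + 25 + 2 = 62.

62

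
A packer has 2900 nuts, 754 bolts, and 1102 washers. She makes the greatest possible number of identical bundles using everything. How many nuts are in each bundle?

Number of bundles = gcd(2900, 754, 1102).
2900 = 2^2 × 5^2 × 29
754 = 2 × 13 × 29
1102 = 2 × 19 × 29
gcd(2900, 754, 1102) = 2 × 29 = 58.
nuts per bundle = 2900 / 58 = 50.

50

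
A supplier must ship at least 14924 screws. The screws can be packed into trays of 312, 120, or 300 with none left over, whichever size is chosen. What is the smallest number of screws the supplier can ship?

The number of screws must be a common multiple of 312, 120, and 300, so a multiple of their LCM.
312 = 2^3 × 3 × 13
120 = 2^3 × 3 × 5
300 = 2^2 × 3 × 5^2
LCM(312, 120, 300) = 2^3 × 3 × 5^2 × 13 = 7800.
Smallest multiple of 7800 that is ≥ 14924: ⌈14924/7800⌉ × 7800 = 2 × 7800 = 15600.

15600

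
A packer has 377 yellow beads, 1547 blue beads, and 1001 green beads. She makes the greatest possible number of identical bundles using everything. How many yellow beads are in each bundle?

Number of bundles = gcd(377, 1547, 1001).
377 = 13 × 29
1547 = 7 × 13 × 17
1001 = 7 × 11 × 13
gcd(377, 1547, 1001) = 13.
yellow beads per bundle = 377 / 13 = 29.

29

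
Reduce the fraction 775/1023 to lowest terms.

775 = 5^2 × 31
1023 = 3 × 11 × 31
gcd(775, 1023) = 31.
Divide numerator and denominator by 31: 775/1023 = 25/33.

25/33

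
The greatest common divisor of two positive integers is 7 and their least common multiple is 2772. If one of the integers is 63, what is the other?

For two integers, gcd × lcm = product, so the other is (7 × 2772) / 63 = 19404 / 63 = 308.

308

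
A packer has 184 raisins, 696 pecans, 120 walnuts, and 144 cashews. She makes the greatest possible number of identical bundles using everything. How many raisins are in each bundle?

Number of bundles = gcd(184, 696, 120, 144).
184 = 2^3 × 23
696 = 2^3 × 3 × 29
120 = 2^3 × 3 × 5
144 = 2^4 × 3^2
gcd(184, 696, 120, 144) = 2^3 = 8.
raisins per bundle = 184 / 8 = 23.

23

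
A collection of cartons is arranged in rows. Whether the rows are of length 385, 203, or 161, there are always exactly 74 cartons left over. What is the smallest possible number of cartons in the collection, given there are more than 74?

N − 74 must be a common multiple of 385, 203, and 161.
385 = 5 × 7 × 11
203 = 7 × 29
161 = 7 × 23
LCM(385, 203, 161) = 5 × 7 × 11 × 23 × 29 = 256795.
Smallest N > 74 is LCM + 74 = 256795 + 74 = 256869.

256869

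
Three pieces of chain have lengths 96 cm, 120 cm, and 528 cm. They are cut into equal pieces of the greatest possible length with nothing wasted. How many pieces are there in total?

Piece length = gcd(96, 120, 528).
96 = 2^5 × 3
120 = 2^3 × 3 × 5
528 = 2^4 × 3 × 11
gcd(96, 120, 528) = 2^3 × 3 = 24.
Total pieces = 96/24 + 120/24 + 528/24 = 4 + 5 + 22 = 31.

31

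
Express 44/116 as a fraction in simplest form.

11/29

44 = 2^2 × 11
116 = 2^2 × 29
gcd(44, 116) = 2^2 = 4.
Divide numerator and denominator by 4: 44/116 = 11/29.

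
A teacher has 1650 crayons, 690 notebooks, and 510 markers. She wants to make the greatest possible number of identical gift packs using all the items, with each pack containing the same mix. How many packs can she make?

The pack count must divide each quantity, so the greatest is gcd(1650, 690, 510).
1650 = 2 × 3 × 5^2 × 11
690 = 2 × 3 × 5 × 23
510 = 2 × 3 × 5 × 17
gcd(1650, 690, 510) = 2 × 3 × 5 = 30.

30 packs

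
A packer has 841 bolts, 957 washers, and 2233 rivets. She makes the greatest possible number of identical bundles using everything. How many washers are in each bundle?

Number of bundles = gcd(841, 957, 2233).
841 = 29^2
957 = 3 × 11 × 29
2233 = 7 × 11 × 29
gcd(841, 957, 2233) = 29.
washers per bundle = 957 / 29 = 33.

33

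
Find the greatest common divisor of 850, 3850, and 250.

850 = 2 × 5^2 × 17
3850 = 2 × 5^2 × 7 × 11
250 = 2 × 5^3
gcd(850, 3850, 250) = 2 × 5^2 = 50.

50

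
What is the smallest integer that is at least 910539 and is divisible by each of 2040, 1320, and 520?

1166880

The integer must be a common multiple of 2040, 1320, and 520, so a multiple of their LCM.
2040 = 2^3 × 3 × 5 × 17
1320 = 2^3 × 3 × 5 × 11
520 = 2^3 × 5 × 13
LCM(2040, 1320, 520) = 2^3 × 3 × 5 × 11 × 13 × 17 = 291720.
Smallest multiple of 291720 that is ≥ 910539: ⌈910539/291720⌉ × 291720 = 4 × 291720 = 1166880.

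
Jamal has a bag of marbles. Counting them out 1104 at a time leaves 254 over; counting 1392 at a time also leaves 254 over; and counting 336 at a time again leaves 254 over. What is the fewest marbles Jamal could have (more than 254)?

N − 254 must be a common multiple of 1104, 1392, and 336.
1104 = 2^4 × 3 × 23
1392 = 2^4 × 3 × 29
336 = 2^4 × 3 × 7
LCM(1104, 1392, 336) = 2^4 × 3 × 7 × 23 × 29 = 224112.
Smallest N > 254 is LCM + 254 = 224112 + 254 = 224366.

224366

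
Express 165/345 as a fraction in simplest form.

11/23

165 = 3 × 5 × 11
345 = 3 × 5 × 23
gcd(165, 345) = 3 × 5 = 15.
Divide numerator and denominator by 15: 165/345 = 11/23.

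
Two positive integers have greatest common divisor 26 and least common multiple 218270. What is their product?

For any two positive integers, gcd × lcm = product = 26 × 218270 = 5675020.

5675020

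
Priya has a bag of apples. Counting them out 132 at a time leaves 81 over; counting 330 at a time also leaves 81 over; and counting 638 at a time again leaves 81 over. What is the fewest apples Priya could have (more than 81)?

19221

N − 81 must be a common multiple of 132, 330, and 638.
132 = 2^2 × 3 × 11
330 = 2 × 3 × 5 × 11
638 = 2 × 11 × 29
LCM(132, 330, 638) = 2^2 × 3 × 5 × 11 × 29 = 19140.
Smallest N > 81 is LCM + 81 = 19140 + 81 = 19221.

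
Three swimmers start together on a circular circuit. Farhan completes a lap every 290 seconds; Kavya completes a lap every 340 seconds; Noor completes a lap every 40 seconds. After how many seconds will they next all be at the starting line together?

19720 seconds

They coincide at every common multiple of the periods; the first is the LCM.
290 = 2 × 5 × 29
340 = 2^2 × 5 × 17
40 = 2^3 × 5
LCM(290, 340, 40) = 2^3 × 5 × 17 × 29 = 19720.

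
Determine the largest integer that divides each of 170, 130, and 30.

170 = 2 × 5 × 17
130 = 2 × 5 × 13
30 = 2 × 3 × 5
gcd(170, 130, 30) = 2 × 5 = 10.

10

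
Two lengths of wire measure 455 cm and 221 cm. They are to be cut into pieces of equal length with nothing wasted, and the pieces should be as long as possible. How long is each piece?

Each piece length must divide every original length, so the longest possible is gcd(455, 221).
455 = 5 × 7 × 13
221 = 13 × 17
gcd(455, 221) = 13.

13 cm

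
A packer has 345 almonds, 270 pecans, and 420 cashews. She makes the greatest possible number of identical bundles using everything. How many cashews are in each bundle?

Number of bundles = gcd(345, 270, 420).
345 = 3 × 5 × 23
270 = 2 × 3^3 × 5
420 = 2^2 × 3 × 5 × 7
gcd(345, 270, 420) = 3 × 5 = 15.
cashews per bundle = 420 / 15 = 28.

28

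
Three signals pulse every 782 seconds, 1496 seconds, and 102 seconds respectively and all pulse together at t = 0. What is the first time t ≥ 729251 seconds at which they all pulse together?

825792 seconds

Joint pulses occur at multiples of LCM(782, 1496, 102).
782 = 2 × 17 × 23
1496 = 2^3 × 11 × 17
102 = 2 × 3 × 17
LCM(782, 1496, 102) = 2^3 × 3 × 11 × 17 × 23 = 103224.
Smallest multiple of 103224 that is ≥ 729251: ⌈729251/103224⌉ × 103224 = 8 × 103224 = 825792.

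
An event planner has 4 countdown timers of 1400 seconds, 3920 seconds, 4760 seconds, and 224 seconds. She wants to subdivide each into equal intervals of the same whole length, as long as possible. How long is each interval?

The interval must divide each timer length; the longest such is the gcd.
1400 = 2^3 × 5^2 × 7
3920 = 2^4 × 5 × 7^2
4760 = 2^3 × 5 × 7 × 17
224 = 2^5 × 7
gcd(1400, 3920, 4760, 224) = 2^3 × 7 = 56.

56 seconds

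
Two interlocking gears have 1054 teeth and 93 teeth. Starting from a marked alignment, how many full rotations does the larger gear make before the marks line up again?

3 rotations

The first common completion time is the LCM of the periods.
1054 = 2 × 17 × 31
93 = 3 × 31
LCM(1054, 93) = 2 × 3 × 17 × 31 = 3162.
Rotations for period 1054: 3162 / 1054 = 3.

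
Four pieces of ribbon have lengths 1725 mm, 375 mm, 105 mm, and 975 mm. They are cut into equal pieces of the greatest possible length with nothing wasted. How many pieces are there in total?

Piece length = gcd(1725, 375, 105, 975).
1725 = 3 × 5^2 × 23
375 = 3 × 5^3
105 = 3 × 5 × 7
975 = 3 × 5^2 × 13
gcd(1725, 375, 105, 975) = 3 × 5 = 15.
Total pieces = 1725/15 + 375/15 + 105/15 + 975/15 = 115 + 25 + 7 + 65 = 212.

212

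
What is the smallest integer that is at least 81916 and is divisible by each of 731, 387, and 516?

The integer must be a common multiple of 731, 387, and 516, so a multiple of their LCM.
731 = 17 × 43
387 = 3^2 × 43
516 = 2^2 × 3 × 43
LCM(731, 387, 516) = 2^2 × 3^2 × 17 × 43 = 26316.
Smallest multiple of 26316 that is ≥ 81916: ⌈81916/26316⌉ × 26316 = 4 × 26316 = 105264.

105264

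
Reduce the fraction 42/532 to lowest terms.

42 = 2 × 3 × 7
532 = 2^2 × 7 × 19
gcd(42, 532) = 2 × 7 = 14.
Divide numerator and denominator by 14: 42/532 = 3/38.

3/38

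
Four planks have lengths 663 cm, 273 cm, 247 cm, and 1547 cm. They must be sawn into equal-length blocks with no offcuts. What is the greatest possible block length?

13 cm

This is the greatest common divisor of 663, 273, 247, and 1547.
663 = 3 × 13 × 17
273 = 3 × 7 × 13
247 = 13 × 19
1547 = 7 × 13 × 17
gcd(663, 273, 247, 1547) = 13.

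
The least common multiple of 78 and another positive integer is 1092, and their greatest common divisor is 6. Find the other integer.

84

gcd × lcm = product of the two integers, so the other integer is (6 × 1092) / 78 = 84.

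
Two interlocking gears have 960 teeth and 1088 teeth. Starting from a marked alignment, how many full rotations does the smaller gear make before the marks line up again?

17 rotations

All finish a whole number of cycles simultaneously at t = LCM of the periods.
960 = 2^6 × 3 × 5
1088 = 2^6 × 17
LCM(960, 1088) = 2^6 × 3 × 5 × 17 = 16320.
Rotations for period 960: 16320 / 960 = 17.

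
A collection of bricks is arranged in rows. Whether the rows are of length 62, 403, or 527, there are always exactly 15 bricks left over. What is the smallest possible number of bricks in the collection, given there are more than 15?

13717

N − 15 must be a common multiple of 62, 403, and 527.
62 = 2 × 31
403 = 13 × 31
527 = 17 × 31
LCM(62, 403, 527) = 2 × 13 × 17 × 31 = 13702.
Smallest N > 15 is LCM + 15 = 13702 + 15 = 13717.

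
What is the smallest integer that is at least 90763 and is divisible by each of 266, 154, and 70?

The integer must be a common multiple of 266, 154, and 70, so a multiple of their LCM.
266 = 2 × 7 × 19
154 = 2 × 7 × 11
70 = 2 × 5 × 7
LCM(266, 154, 70) = 2 × 5 × 7 × 11 × 19 = 14630.
Smallest multiple of 14630 that is ≥ 90763: ⌈90763/14630⌉ × 14630 = 7 × 14630 = 102410.

102410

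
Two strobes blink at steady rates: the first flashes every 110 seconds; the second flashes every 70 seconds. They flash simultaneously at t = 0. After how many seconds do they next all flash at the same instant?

The first simultaneous occurrence is after LCM of the individual periods.
110 = 2 × 5 × 11
70 = 2 × 5 × 7
LCM(110, 70) = 2 × 5 × 7 × 11 = 770.

770 seconds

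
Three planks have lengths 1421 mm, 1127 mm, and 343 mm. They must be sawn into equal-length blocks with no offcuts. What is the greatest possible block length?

49 mm

This is the greatest common divisor of 1421, 1127, and 343.
1421 = 7^2 × 29
1127 = 7^2 × 23
343 = 7^3
gcd(1421, 1127, 343) = 7^2 = 49.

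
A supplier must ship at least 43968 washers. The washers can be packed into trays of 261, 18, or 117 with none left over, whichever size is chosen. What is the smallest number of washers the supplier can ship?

The number of washers must be a common multiple of 261, 18, and 117, so a multiple of their LCM.
261 = 3^2 × 29
18 = 2 × 3^2
117 = 3^2 × 13
LCM(261, 18, 117) = 2 × 3^2 × 13 × 29 = 6786.
Smallest multiple of 6786 that is ≥ 43968: ⌈43968/6786⌉ × 6786 = 7 × 6786 = 47502.

47502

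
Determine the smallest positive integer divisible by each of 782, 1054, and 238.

169694

782 = 2 × 17 × 23
1054 = 2 × 17 × 31
238 = 2 × 7 × 17
LCM(782, 1054, 238) = 2 × 7 × 17 × 23 × 31 = 169694.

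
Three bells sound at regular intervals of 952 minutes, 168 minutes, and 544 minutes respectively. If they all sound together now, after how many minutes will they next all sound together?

11424 minutes

The first simultaneous occurrence is after LCM of the individual periods.
952 = 2^3 × 7 × 17
168 = 2^3 × 3 × 7
544 = 2^5 × 17
LCM(952, 168, 544) = 2^5 × 3 × 7 × 17 = 11424.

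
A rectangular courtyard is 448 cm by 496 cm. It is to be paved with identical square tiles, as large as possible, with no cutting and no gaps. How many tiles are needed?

Tile side = gcd(448, 496).
448 = 2^6 × 7
496 = 2^4 × 31
gcd(448, 496) = 2^4 = 16.
Tiles: (448/16) × (496/16) = 28 × 31 = 868.

868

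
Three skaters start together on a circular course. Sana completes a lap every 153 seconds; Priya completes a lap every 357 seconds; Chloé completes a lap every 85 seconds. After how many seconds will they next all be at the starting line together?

5355 seconds

The first simultaneous occurrence is after LCM of the individual periods.
153 = 3^2 × 17
357 = 3 × 7 × 17
85 = 5 × 17
LCM(153, 357, 85) = 3^2 × 5 × 7 × 17 = 5355.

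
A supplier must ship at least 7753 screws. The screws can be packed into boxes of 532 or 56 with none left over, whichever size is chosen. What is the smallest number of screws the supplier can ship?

The number of screws must be a common multiple of 532 and 56, so a multiple of their LCM.
532 = 2^2 × 7 × 19
56 = 2^3 × 7
LCM(532, 56) = 2^3 × 7 × 19 = 1064.
Smallest multiple of 1064 that is ≥ 7753: ⌈7753/1064⌉ × 1064 = 8 × 1064 = 8512.

8512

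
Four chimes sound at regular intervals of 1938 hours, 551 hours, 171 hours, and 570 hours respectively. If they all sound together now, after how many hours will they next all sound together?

They coincide at every common multiple of the periods; the first is the LCM.
1938 = 2 × 3 × 17 × 19
551 = 19 × 29
171 = 3^2 × 19
570 = 2 × 3 × 5 × 19
LCM(1938, 551, 171, 570) = 2 × 3^2 × 5 × 17 × 19 × 29 = 843030.

843030 hours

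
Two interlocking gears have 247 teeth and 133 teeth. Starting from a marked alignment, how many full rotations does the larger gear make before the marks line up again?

The first common completion time is the LCM of the periods.
247 = 13 × 19
133 = 7 × 19
LCM(247, 133) = 7 × 13 × 19 = 1729.
Rotations for period 247: 1729 / 247 = 7.

7 rotations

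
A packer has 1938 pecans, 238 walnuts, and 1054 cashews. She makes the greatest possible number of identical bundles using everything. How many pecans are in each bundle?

Number of bundles = gcd(1938, 238, 1054).
1938 = 2 × 3 × 17 × 19
238 = 2 × 7 × 17
1054 = 2 × 17 × 31
gcd(1938, 238, 1054) = 2 × 17 = 34.
pecans per bundle = 1938 / 34 = 57.

57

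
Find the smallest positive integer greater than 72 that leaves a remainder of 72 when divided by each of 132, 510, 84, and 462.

N − 72 must be a common multiple of 132, 510, 84, and 462.
132 = 2^2 × 3 × 11
510 = 2 × 3 × 5 × 17
84 = 2^2 × 3 × 7
462 = 2 × 3 × 7 × 11
LCM(132, 510, 84, 462) = 2^2 × 3 × 5 × 7 × 11 × 17 = 78540.
Smallest N > 72 is LCM + 72 = 78540 + 72 = 78612.

78612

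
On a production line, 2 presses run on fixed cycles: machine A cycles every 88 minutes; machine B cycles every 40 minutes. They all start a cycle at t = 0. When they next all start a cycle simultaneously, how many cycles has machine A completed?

5 cycles

All finish a whole number of cycles simultaneously at t = LCM of the periods.
88 = 2^3 × 11
40 = 2^3 × 5
LCM(88, 40) = 2^3 × 5 × 11 = 440.
Cycles for period 88: 440 / 88 = 5.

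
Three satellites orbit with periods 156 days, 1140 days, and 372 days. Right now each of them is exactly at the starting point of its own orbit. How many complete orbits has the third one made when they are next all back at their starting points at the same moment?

All finish a whole number of cycles simultaneously at t = LCM of the periods.
156 = 2^2 × 3 × 13
1140 = 2^2 × 3 × 5 × 19
372 = 2^2 × 3 × 31
LCM(156, 1140, 372) = 2^2 × 3 × 5 × 13 × 19 × 31 = 459420.
Orbits for period 372: 459420 / 372 = 1235.

1235 orbits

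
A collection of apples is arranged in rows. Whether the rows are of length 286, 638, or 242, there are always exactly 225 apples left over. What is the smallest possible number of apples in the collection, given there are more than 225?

N − 225 must be a common multiple of 286, 638, and 242.
286 = 2 × 11 × 13
638 = 2 × 11 × 29
242 = 2 × 11^2
LCM(286, 638, 242) = 2 × 11^2 × 13 × 29 = 91234.
Smallest N > 225 is LCM + 225 = 91234 + 225 = 91459.

91459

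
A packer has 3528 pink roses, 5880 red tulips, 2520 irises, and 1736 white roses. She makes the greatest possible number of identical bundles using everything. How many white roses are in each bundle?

31

Number of bundles = gcd(3528, 5880, 2520, 1736).
3528 = 2^3 × 3^2 × 7^2
5880 = 2^3 × 3 × 5 × 7^2
2520 = 2^3 × 3^2 × 5 × 7
1736 = 2^3 × 7 × 31
gcd(3528, 5880, 2520, 1736) = 2^3 × 7 = 56.
white roses per bundle = 1736 / 56 = 31.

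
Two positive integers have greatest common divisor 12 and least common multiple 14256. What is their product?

For any two positive integers, gcd × lcm = product = 12 × 14256 = 171072.

171072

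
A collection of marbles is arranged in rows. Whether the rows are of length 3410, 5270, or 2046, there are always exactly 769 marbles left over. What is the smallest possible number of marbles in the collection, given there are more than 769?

174679

N − 769 must be a common multiple of 3410, 5270, and 2046.
3410 = 2 × 5 × 11 × 31
5270 = 2 × 5 × 17 × 31
2046 = 2 × 3 × 11 × 31
LCM(3410, 5270, 2046) = 2 × 3 × 5 × 11 × 17 × 31 = 173910.
Smallest N > 769 is LCM + 769 = 173910 + 769 = 174679.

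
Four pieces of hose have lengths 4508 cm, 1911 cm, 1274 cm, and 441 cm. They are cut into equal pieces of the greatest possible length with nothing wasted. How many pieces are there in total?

166

Piece length = gcd(4508, 1911, 1274, 441).
4508 = 2^2 × 7^2 × 23
1911 = 3 × 7^2 × 13
1274 = 2 × 7^2 × 13
441 = 3^2 × 7^2
gcd(4508, 1911, 1274, 441) = 7^2 = 49.
Total pieces = 4508/49 + 1911/49 + 1274/49 + 441/49 = 92 + 39 + 26 + 9 = 166.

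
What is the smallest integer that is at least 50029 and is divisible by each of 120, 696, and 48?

55680

The integer must be a common multiple of 120, 696, and 48, so a multiple of their LCM.
120 = 2^3 × 3 × 5
696 = 2^3 × 3 × 29
48 = 2^4 × 3
LCM(120, 696, 48) = 2^4 × 3 × 5 × 29 = 6960.
Smallest multiple of 6960 that is ≥ 50029: ⌈50029/6960⌉ × 6960 = 8 × 6960 = 55680.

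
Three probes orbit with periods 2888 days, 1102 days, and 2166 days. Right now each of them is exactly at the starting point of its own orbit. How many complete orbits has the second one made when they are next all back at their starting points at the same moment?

228 orbits

The first common completion time is the LCM of the periods.
2888 = 2^3 × 19^2
1102 = 2 × 19 × 29
2166 = 2 × 3 × 19^2
LCM(2888, 1102, 2166) = 2^3 × 3 × 19^2 × 29 = 251256.
Orbits for period 1102: 251256 / 1102 = 228.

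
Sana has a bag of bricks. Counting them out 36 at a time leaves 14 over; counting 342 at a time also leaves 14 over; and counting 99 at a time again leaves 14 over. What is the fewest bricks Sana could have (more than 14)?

7538

N − 14 must be a common multiple of 36, 342, and 99.
36 = 2^2 × 3^2
342 = 2 × 3^2 × 19
99 = 3^2 × 11
LCM(36, 342, 99) = 2^2 × 3^2 × 11 × 19 = 7524.
Smallest N > 14 is LCM + 14 = 7524 + 14 = 7538.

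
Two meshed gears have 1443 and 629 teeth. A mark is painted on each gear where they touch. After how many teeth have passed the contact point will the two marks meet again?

24531 teeth

We need the least common multiple of the intervals.
1443 = 3 × 13 × 37
629 = 17 × 37
LCM(1443, 629) = 3 × 13 × 17 × 37 = 24531.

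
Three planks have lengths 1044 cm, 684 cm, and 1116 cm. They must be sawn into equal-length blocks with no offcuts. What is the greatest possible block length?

36 cm

This is the greatest common divisor of 1044, 684, and 1116.
1044 = 2^2 × 3^2 × 29
684 = 2^2 × 3^2 × 19
1116 = 2^2 × 3^2 × 31
gcd(1044, 684, 1116) = 2^2 × 3^2 = 36.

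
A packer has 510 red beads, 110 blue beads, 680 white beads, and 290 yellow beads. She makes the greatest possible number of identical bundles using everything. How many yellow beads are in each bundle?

29

Number of bundles = gcd(510, 110, 680, 290).
510 = 2 × 3 × 5 × 17
110 = 2 × 5 × 11
680 = 2^3 × 5 × 17
290 = 2 × 5 × 29
gcd(510, 110, 680, 290) = 2 × 5 = 10.
yellow beads per bundle = 290 / 10 = 29.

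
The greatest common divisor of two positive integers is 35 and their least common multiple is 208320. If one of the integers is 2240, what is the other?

3255

For two integers, gcd × lcm = product, so the other is (35 × 208320) / 2240 = 7291200 / 2240 = 3255.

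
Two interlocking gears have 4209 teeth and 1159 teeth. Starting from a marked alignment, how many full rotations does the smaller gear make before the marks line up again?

69 rotations

The first common completion time is the LCM of the periods.
4209 = 3 × 23 × 61
1159 = 19 × 61
LCM(4209, 1159) = 3 × 19 × 23 × 61 = 79971.
Rotations for period 1159: 79971 / 1159 = 69.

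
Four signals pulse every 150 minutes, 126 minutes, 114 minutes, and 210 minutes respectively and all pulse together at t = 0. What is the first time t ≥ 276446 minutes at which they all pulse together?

299250 minutes

Joint pulses occur at multiples of LCM(150, 126, 114, 210).
150 = 2 × 3 × 5^2
126 = 2 × 3^2 × 7
114 = 2 × 3 × 19
210 = 2 × 3 × 5 × 7
LCM(150, 126, 114, 210) = 2 × 3^2 × 5^2 × 7 × 19 = 59850.
Smallest multiple of 59850 that is ≥ 276446: ⌈276446/59850⌉ × 59850 = 5 × 59850 = 299250.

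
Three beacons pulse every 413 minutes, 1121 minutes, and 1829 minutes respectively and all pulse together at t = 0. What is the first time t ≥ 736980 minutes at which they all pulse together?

Joint pulses occur at multiples of LCM(413, 1121, 1829).
413 = 7 × 59
1121 = 19 × 59
1829 = 31 × 59
LCM(413, 1121, 1829) = 7 × 19 × 31 × 59 = 243257.
Smallest multiple of 243257 that is ≥ 736980: ⌈736980/243257⌉ × 243257 = 4 × 243257 = 973028.

973028 minutes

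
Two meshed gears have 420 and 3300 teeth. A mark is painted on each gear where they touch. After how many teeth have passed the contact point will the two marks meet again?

They coincide at every common multiple of the periods; the first is the LCM.
420 = 2^2 × 3 × 5 × 7
3300 = 2^2 × 3 × 5^2 × 11
LCM(420, 3300) = 2^2 × 3 × 5^2 × 7 × 11 = 23100.

23100 teeth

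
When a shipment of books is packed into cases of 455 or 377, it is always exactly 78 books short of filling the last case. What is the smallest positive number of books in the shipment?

13117

Being 78 short of a full case of size k means N ≡ −78 (mod k), i.e. N + 78 is a multiple of each size.
455 = 5 × 7 × 13
377 = 13 × 29
LCM(455, 377) = 5 × 7 × 13 × 29 = 13195.
Smallest positive N is 13195 − 78 = 13117.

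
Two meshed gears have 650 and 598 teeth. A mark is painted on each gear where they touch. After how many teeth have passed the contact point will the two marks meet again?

They coincide at every common multiple of the periods; the first is the LCM.
650 = 2 × 5^2 × 13
598 = 2 × 13 × 23
LCM(650, 598) = 2 × 5^2 × 13 × 23 = 14950.

14950 teeth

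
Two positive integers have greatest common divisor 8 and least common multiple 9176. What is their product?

For any two positive integers, gcd × lcm = product = 8 × 9176 = 73408.

73408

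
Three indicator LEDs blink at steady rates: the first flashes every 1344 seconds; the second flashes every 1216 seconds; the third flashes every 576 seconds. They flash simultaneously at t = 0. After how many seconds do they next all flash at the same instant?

We need the least common multiple of the intervals.
1344 = 2^6 × 3 × 7
1216 = 2^6 × 19
576 = 2^6 × 3^2
LCM(1344, 1216, 576) = 2^6 × 3^2 × 7 × 19 = 76608.

76608 seconds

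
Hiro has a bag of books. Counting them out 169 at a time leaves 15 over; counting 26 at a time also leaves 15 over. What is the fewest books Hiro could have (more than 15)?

N − 15 must be a common multiple of 169 and 26.
169 = 13^2
26 = 2 × 13
LCM(169, 26) = 2 × 13^2 = 338.
Smallest N > 15 is LCM + 15 = 338 + 15 = 353.

353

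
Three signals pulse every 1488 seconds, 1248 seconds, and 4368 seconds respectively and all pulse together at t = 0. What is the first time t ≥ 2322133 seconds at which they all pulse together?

Joint pulses occur at multiples of LCM(1488, 1248, 4368).
1488 = 2^4 × 3 × 31
1248 = 2^5 × 3 × 13
4368 = 2^4 × 3 × 7 × 13
LCM(1488, 1248, 4368) = 2^5 × 3 × 7 × 13 × 31 = 270816.
Smallest multiple of 270816 that is ≥ 2322133: ⌈2322133/270816⌉ × 270816 = 9 × 270816 = 2437344.

2437344 seconds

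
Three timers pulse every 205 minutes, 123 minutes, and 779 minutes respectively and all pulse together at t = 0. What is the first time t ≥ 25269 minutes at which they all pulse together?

35055 minutes

Joint pulses occur at multiples of LCM(205, 123, 779).
205 = 5 × 41
123 = 3 × 41
779 = 19 × 41
LCM(205, 123, 779) = 3 × 5 × 19 × 41 = 11685.
Smallest multiple of 11685 that is ≥ 25269: ⌈25269/11685⌉ × 11685 = 3 × 11685 = 35055.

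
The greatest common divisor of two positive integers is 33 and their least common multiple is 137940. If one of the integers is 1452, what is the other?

3135

For two integers, gcd × lcm = product, so the other is (33 × 137940) / 1452 = 4552020 / 1452 = 3135.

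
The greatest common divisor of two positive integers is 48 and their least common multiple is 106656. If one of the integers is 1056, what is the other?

4848

For two integers, gcd × lcm = product, so the other is (48 × 106656) / 1056 = 5119488 / 1056 = 4848.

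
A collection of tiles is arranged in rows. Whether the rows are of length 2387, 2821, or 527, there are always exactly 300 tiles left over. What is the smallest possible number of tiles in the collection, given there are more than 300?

527827

N − 300 must be a common multiple of 2387, 2821, and 527.
2387 = 7 × 11 × 31
2821 = 7 × 13 × 31
527 = 17 × 31
LCM(2387, 2821, 527) = 7 × 11 × 13 × 17 × 31 = 527527.
Smallest N > 300 is LCM + 300 = 527527 + 300 = 527827.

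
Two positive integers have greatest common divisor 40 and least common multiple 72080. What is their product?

2883200

For any two positive integers, gcd × lcm = product = 40 × 72080 = 2883200.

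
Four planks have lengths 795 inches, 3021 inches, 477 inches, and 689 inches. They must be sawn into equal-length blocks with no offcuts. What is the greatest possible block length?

The block length must divide every plank, so the greatest is gcd(795, 3021, 477, 689).
795 = 3 × 5 × 53
3021 = 3 × 19 × 53
477 = 3^2 × 53
689 = 13 × 53
gcd(795, 3021, 477, 689) = 53.

53 inches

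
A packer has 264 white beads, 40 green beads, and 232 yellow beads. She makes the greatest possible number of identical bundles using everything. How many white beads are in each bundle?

Number of bundles = gcd(264, 40, 232).
264 = 2^3 × 3 × 11
40 = 2^3 × 5
232 = 2^3 × 29
gcd(264, 40, 232) = 2^3 = 8.
white beads per bundle = 264 / 8 = 33.

33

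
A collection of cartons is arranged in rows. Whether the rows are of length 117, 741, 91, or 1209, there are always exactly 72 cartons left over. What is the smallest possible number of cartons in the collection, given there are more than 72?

N − 72 must be a common multiple of 117, 741, 91, and 1209.
117 = 3^2 × 13
741 = 3 × 13 × 19
91 = 7 × 13
1209 = 3 × 13 × 31
LCM(117, 741, 91, 1209) = 3^2 × 7 × 13 × 19 × 31 = 482391.
Smallest N > 72 is LCM + 72 = 482391 + 72 = 482463.

482463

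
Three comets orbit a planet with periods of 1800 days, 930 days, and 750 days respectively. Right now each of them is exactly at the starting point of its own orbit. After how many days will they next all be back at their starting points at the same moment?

279000 days

They coincide at every common multiple of the periods; the first is the LCM.
1800 = 2^3 × 3^2 × 5^2
930 = 2 × 3 × 5 × 31
750 = 2 × 3 × 5^3
LCM(1800, 930, 750) = 2^3 × 3^2 × 5^3 × 31 = 279000.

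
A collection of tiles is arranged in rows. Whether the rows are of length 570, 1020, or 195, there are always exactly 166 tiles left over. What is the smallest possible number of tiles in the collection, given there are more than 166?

252106

N − 166 must be a common multiple of 570, 1020, and 195.
570 = 2 × 3 × 5 × 19
1020 = 2^2 × 3 × 5 × 17
195 = 3 × 5 × 13
LCM(570, 1020, 195) = 2^2 × 3 × 5 × 13 × 17 × 19 = 251940.
Smallest N > 166 is LCM + 166 = 251940 + 166 = 252106.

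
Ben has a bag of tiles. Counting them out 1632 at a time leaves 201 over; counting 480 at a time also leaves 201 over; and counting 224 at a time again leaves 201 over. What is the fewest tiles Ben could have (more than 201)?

N − 201 must be a common multiple of 1632, 480, and 224.
1632 = 2^5 × 3 × 17
480 = 2^5 × 3 × 5
224 = 2^5 × 7
LCM(1632, 480, 224) = 2^5 × 3 × 5 × 7 × 17 = 57120.
Smallest N > 201 is LCM + 201 = 57120 + 201 = 57321.

57321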